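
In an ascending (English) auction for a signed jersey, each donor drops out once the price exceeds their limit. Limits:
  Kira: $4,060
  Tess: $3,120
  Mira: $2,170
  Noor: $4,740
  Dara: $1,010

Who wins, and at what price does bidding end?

Noor wins at $4,060

Limits ranked: 4,740 (Noor) > 4,060 (Kira) > 3,120 (Tess) > 2,170 (Mira) > 1,010 (Dara)
Bidding ends when Kira exits at $4,060; Noor takes it.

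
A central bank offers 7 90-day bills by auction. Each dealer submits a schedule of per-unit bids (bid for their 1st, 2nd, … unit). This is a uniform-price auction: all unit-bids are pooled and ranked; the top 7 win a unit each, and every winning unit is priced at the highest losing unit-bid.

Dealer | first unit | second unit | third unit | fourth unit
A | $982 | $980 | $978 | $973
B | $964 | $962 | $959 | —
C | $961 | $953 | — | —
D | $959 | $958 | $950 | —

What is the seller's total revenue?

Total revenue: $6,713

All unit-bids, highest first — top 7: 982 (A-1), 980 (A-2), 978 (A-3), 973 (A-4), 964 (B-1), 962 (B-2), 961 (C-1)
Highest rejected unit-bid = $959.
Allocation: A 4, B 2, C 1. Every unit priced at $959.
Revenue = 7 × 959 = $6,713.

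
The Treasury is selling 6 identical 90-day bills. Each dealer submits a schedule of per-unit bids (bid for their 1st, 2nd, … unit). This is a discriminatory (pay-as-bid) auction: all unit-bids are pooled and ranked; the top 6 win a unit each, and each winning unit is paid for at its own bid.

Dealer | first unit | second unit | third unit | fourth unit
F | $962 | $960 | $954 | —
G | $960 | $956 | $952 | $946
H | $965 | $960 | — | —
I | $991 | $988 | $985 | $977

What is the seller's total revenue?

Total revenue: $5,868

All unit-bids, highest first — top 6: 991 (I-1), 988 (I-2), 985 (I-3), 977 (I-4), 965 (H-1), 962 (F-1)
Next rejected bid: $960 (not a price — pay-as-bid).
Each winning unit pays its own bid.
Revenue = 991 + 988 + 985 + 977 + 965 + 962 = $5,868.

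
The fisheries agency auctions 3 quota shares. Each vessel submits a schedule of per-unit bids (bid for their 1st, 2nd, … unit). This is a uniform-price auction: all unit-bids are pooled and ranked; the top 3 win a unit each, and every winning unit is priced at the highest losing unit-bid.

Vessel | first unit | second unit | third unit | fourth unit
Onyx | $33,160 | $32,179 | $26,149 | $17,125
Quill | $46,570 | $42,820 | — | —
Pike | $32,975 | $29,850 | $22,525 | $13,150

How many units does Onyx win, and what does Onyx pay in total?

All unit-bids, highest first — top 3: 46,570 (Quill-1), 42,820 (Quill-2), 33,160 (Onyx-1)
The (k+1)-th unit-bid is $32,975.
Onyx wins 1 unit(s) at $32,975 each.

Onyx: 1 unit, pays $32,975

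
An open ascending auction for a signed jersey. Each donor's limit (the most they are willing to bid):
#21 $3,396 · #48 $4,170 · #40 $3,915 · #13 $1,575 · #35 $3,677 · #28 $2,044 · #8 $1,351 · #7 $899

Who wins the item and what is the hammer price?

Sorting limits: 4,170 (#48) > 3,915 (#40) > 3,677 (#35) > 3,396 (#21) > 2,044 (#28) > 1,575 (#13) > …
Once the price passes $3,915, only #48 is left; the hammer falls at #40's limit of $3,915.

#48 wins at $3,915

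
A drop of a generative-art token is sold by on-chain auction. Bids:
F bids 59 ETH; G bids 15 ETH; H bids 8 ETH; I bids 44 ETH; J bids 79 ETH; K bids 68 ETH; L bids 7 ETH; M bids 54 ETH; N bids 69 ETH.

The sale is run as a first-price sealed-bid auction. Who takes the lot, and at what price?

Bids ranked: 79 (J) > 69 (N) > 68 (K) > 59 (F) > 54 (M) > 44 (I) > …
J is highest → pays own bid, 79 ETH.

J pays 79 ETH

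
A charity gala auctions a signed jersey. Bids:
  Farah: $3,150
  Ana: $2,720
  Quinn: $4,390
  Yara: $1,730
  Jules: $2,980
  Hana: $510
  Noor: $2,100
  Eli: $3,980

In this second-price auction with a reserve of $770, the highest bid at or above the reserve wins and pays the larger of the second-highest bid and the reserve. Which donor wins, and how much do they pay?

Quinn pays $3,980

Rule: the highest bid at or above the reserve wins and pays the larger of the second-highest bid and the reserve.
Bids ranked: 4,390 (Quinn) > 3,980 (Eli) > 3,150 (Farah) > 2,980 (Jules) > 2,720 (Ana) > 2,100 (Noor) > …
Quinn has the top bid at or above the reserve ($4,390).
max(second-highest $3,980, reserve $770) = $3,980; the reserve does not bind.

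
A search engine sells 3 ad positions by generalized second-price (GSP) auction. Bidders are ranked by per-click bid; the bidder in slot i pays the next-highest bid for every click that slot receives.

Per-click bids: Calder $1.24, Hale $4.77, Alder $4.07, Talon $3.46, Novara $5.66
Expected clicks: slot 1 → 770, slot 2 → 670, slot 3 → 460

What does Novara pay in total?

Sorting advertisers: $5.66 (Novara) > $4.77 (Hale) > $4.07 (Alder) > $3.46 (Talon) > …
Novara holds slot 1 → pays next bid $4.77 × 770 clicks = $3672.90.

Novara pays $3672.90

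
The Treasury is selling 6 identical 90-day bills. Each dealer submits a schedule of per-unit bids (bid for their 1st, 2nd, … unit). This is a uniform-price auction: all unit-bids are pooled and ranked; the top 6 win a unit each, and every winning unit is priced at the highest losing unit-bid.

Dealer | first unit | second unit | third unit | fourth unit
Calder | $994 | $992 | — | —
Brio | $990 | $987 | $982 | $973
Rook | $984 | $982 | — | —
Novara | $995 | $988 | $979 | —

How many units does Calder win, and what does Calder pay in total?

Pooled unit-bids ranked (top 6): 995 (Novara-1), 994 (Calder-1), 992 (Calder-2), 990 (Brio-1), 988 (Novara-2), 987 (Brio-2)
First bid not allocated: $984.
Calder wins 2 unit(s) at $984 each.

Calder: 2 units, pays $1,968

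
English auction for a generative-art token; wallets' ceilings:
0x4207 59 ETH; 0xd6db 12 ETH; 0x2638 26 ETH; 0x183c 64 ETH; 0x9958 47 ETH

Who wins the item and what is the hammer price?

Limits in order: 64 (0x183c) > 59 (0x4207) > 47 (0x9958) > 26 (0x2638) > 12 (0xd6db)
Once the price passes 59 ETH, only 0x183c is left; the hammer falls at 0x4207's limit of 59 ETH.

0x183c wins at 59 ETH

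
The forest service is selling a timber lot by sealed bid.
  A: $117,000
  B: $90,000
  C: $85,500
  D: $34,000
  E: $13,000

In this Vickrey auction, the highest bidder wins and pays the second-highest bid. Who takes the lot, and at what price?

A pays $90,000

Bids in order: 117,000 (A) > 90,000 (B) > 85,500 (C) > 34,000 (D) > 13,000 (E)
A is highest; pays the second-highest bid, $90,000.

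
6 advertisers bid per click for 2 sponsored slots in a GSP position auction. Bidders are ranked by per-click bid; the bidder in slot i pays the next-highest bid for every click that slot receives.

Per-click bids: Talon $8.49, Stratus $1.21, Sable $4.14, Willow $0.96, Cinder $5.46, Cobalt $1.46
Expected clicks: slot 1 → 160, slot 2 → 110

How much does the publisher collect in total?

Total revenue: $1329.00

Ranked by bid: $8.49 (Talon) > $5.46 (Cinder) > $4.14 (Sable) > …
Slot 1: Talon pays $5.46 × 160 = $873.60
Slot 2: Cinder pays $4.14 × 110 = $455.40
Total = $1329.00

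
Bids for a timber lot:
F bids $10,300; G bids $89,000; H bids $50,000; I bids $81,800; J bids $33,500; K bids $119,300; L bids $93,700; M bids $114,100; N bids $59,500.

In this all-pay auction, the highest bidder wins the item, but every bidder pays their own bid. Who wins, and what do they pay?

K pays $119,300

Bids in order: 119,300 (K) > 114,100 (M) > 93,700 (L) > 89,000 (G) > 81,800 (I) > 59,500 (N) > …
K is highest and takes the item; every bidder forfeits their bid.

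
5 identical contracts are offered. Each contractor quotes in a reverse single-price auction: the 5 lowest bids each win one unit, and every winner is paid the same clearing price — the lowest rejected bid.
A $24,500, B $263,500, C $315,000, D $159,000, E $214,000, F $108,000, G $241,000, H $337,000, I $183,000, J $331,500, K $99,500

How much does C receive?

C is paid $0

Bids ranked low→high: 24,500 (A), 99,500 (K), 108,000 (F), 159,000 (D), 183,000 (I), 214,000 (E), 241,000 (G), …
Lowest 5: A, K, F, D, I.
First losing bid is E's $214,000, which sets the uniform price.
C does not win → is paid $0.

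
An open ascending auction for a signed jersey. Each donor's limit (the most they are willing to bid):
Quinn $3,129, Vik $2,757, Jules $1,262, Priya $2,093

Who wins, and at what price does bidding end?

Limits ranked: 3,129 (Quinn) > 2,757 (Vik) > 2,093 (Priya) > 1,262 (Jules)
Bidding ends when Vik exits at $2,757; Quinn takes it.

Quinn wins at $2,757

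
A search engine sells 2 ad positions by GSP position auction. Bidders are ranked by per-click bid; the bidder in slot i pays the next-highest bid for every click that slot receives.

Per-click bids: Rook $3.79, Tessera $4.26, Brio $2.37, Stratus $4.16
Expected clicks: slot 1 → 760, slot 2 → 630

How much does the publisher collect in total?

Sorting advertisers: $4.26 (Tessera) > $4.16 (Stratus) > $3.79 (Rook) > …
Slot 1: Tessera pays $4.16 × 760 = $3161.60
Slot 2: Stratus pays $3.79 × 630 = $2387.70
Total = $5549.30

Total revenue: $5549.30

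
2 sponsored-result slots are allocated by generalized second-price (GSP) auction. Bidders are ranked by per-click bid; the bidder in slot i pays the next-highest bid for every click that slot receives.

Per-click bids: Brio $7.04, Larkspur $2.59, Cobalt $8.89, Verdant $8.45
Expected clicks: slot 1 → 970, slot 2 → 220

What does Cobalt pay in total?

Ranked by bid: $8.89 (Cobalt) > $8.45 (Verdant) > $7.04 (Brio) > …
Cobalt holds slot 1 → pays next bid $8.45 × 970 clicks = $8196.50.

Cobalt pays $8196.50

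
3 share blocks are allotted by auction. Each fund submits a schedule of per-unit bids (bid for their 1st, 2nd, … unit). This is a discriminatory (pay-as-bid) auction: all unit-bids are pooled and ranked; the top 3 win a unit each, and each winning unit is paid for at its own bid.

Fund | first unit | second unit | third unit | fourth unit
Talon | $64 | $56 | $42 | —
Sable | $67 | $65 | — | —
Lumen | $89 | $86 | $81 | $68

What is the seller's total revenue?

Total revenue: $256

Merging the schedules and taking the best 3: 89 (Lumen-1), 86 (Lumen-2), 81 (Lumen-3)
Next rejected bid: $68 (not a price — pay-as-bid).
Each winning unit pays its own bid.
Revenue = 89 + 86 + 81 = $256.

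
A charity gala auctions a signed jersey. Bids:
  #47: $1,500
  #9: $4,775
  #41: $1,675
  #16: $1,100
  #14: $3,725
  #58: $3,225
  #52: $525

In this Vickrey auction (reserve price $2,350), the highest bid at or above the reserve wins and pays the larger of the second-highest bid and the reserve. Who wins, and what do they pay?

Bids in order: 4,775 (#9) > 3,725 (#14) > 3,225 (#58) > 1,675 (#41) > 1,500 (#47) > 1,100 (#16) > …
#9 has the top bid at or above the reserve ($4,775).
Second-highest bid $3,725 exceeds the reserve $2,350 → payment $3,725.

#9 pays $3,725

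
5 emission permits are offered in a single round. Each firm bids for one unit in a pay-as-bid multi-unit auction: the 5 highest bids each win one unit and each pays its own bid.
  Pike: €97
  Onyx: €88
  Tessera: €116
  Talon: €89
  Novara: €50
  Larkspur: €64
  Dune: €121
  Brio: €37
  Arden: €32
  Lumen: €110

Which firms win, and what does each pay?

Dune €121, Tessera €116, Lumen €110, Pike €97, Talon €89

Sorting: 121 (Dune), 116 (Tessera), 110 (Lumen), 97 (Pike), 89 (Talon), 88 (Onyx), 64 (Larkspur), …
Top 5: Dune, Tessera, Lumen, Pike, Talon.
Each winner pays its own bid: Dune €121, Tessera €116, Lumen €110, Pike €97, Talon €89.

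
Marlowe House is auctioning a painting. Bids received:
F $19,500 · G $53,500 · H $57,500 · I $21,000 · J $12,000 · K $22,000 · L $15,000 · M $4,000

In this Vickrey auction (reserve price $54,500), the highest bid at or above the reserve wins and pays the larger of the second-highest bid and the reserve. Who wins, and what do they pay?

Rule: the highest bid at or above the reserve wins and pays the larger of the second-highest bid and the reserve.
Bids in order: 57,500 (H) > 53,500 (G) > 22,000 (K) > 21,000 (I) > 19,500 (F) > 15,000 (L) > …
H has the top bid at or above the reserve ($57,500).
Second-highest bid $53,500 is below the reserve $54,500, so the reserve binds → payment $54,500.

H pays $54,500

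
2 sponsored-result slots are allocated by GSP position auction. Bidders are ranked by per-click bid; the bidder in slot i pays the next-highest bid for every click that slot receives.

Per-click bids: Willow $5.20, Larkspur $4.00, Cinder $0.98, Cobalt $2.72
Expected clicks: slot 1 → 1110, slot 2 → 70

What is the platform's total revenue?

Sorting advertisers: $5.20 (Willow) > $4.00 (Larkspur) > $2.72 (Cobalt) > …
Slot 1: Willow pays $4.00 × 1110 = $4440.00
Slot 2: Larkspur pays $2.72 × 70 = $190.40
Total = $4630.40

Total revenue: $4630.40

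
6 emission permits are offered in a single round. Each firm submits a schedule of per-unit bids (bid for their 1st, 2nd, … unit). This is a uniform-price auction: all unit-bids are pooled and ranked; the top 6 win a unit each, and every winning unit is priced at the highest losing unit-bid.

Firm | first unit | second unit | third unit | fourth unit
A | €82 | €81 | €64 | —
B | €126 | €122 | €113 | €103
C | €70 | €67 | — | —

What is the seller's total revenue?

Pooled unit-bids ranked (top 6): 126 (B-1), 122 (B-2), 113 (B-3), 103 (B-4), 82 (A-1), 81 (A-2)
The (k+1)-th unit-bid is €70.
Allocation: A 2, B 4. Every unit priced at €70.
Revenue = 6 × 70 = €420.

Total revenue: €420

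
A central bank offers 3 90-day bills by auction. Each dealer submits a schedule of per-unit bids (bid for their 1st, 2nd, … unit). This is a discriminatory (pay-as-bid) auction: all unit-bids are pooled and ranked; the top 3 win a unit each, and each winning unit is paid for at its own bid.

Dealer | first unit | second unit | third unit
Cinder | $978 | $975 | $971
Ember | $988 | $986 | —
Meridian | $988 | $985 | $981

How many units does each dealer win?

All unit-bids, highest first — top 3: 988 (Ember-1), 988 (Meridian-1), 986 (Ember-2)
Next rejected bid: $985 (not a price — pay-as-bid).
Allocation: Ember 2, Meridian 1.

Ember 2, Meridian 1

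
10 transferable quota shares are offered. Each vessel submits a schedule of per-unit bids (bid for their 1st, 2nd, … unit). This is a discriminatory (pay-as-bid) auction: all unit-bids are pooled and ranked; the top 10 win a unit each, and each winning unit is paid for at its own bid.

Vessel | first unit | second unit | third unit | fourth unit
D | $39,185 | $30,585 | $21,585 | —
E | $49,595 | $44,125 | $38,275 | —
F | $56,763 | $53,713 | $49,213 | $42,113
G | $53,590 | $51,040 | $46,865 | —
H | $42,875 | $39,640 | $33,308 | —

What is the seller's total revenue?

Total revenue: $489,892

Pooled unit-bids ranked (top 10): 56,763 (F-1), 53,713 (F-2), 53,590 (G-1), 51,040 (G-2), 49,595 (E-1), 49,213 (F-3), 46,865 (G-3), 44,125 (E-2), 42,875 (H-1), 42,113 (F-4)
Next rejected bid: $39,640 (not a price — pay-as-bid).
Each winning unit pays its own bid.
Revenue = 56,763 + 53,713 + 53,590 + 51,040 + 49,595 + 49,213 + 46,865 + 44,125 + 42,875 + 42,113 = $489,892.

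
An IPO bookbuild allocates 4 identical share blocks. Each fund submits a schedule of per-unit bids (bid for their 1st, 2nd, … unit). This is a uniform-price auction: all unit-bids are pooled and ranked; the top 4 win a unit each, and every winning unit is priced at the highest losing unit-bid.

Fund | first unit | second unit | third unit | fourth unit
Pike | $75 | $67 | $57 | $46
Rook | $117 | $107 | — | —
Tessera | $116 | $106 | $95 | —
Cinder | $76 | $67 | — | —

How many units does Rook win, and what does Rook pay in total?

Rook: 2 units, pays $190

All unit-bids, highest first — top 4: 117 (Rook-1), 116 (Tessera-1), 107 (Rook-2), 106 (Tessera-2)
Highest rejected unit-bid = $95.
Rook wins 2 unit(s) at $95 each.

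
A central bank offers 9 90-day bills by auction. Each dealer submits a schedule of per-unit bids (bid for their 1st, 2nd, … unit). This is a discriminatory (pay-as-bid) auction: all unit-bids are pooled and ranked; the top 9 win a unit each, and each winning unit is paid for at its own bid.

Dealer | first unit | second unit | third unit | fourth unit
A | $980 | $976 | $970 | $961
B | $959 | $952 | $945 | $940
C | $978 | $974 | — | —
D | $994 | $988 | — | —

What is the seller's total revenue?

Pooled unit-bids ranked (top 9): 994 (D-1), 988 (D-2), 980 (A-1), 978 (C-1), 976 (A-2), 974 (C-2), 970 (A-3), 961 (A-4), 959 (B-1)
Next rejected bid: $952 (not a price — pay-as-bid).
Each winning unit pays its own bid.
Revenue = 994 + 988 + 980 + 978 + 976 + 974 + 970 + 961 + 959 = $8,780.

Total revenue: $8,780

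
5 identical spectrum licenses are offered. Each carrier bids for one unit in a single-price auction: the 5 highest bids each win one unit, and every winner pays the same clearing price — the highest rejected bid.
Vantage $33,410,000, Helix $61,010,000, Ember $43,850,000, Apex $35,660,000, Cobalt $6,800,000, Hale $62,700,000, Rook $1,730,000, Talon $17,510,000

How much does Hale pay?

Hale pays $17,510,000

Bids ranked high→low: 62,700,000 (Hale), 61,010,000 (Helix), 43,850,000 (Ember), 35,660,000 (Apex), 33,410,000 (Vantage), 17,510,000 (Talon), 6,800,000 (Cobalt), …
Top 5: Hale, Helix, Ember, Apex, Vantage.
First losing bid is Talon's $17,510,000, which sets the uniform price.
Hale wins → pays $17,510,000.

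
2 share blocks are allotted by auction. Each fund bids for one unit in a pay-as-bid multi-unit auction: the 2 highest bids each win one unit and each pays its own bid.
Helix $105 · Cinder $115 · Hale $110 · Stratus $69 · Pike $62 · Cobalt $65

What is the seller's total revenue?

Bids ranked high→low: 115 (Cinder), 110 (Hale), 105 (Helix), 69 (Stratus), …
Top 2: Cinder, Hale.
Total revenue = 115 + 110 = $225.

Total revenue: $225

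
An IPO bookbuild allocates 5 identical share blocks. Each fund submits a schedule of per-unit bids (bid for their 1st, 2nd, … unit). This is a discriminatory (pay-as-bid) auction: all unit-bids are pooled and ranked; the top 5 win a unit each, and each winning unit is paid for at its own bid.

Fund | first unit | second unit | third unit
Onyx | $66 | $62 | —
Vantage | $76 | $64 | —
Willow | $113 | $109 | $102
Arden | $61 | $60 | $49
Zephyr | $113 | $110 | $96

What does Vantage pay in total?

Vantage pays $0

All unit-bids, highest first — top 5: 113 (Willow-1), 113 (Zephyr-1), 110 (Zephyr-2), 109 (Willow-2), 102 (Willow-3)
Next rejected bid: $96 (not a price — pay-as-bid).
Vantage wins no units.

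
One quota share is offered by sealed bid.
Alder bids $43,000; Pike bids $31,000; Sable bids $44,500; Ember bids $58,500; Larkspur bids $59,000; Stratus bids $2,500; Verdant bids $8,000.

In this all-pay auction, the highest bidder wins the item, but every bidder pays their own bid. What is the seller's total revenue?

Total revenue: $246,500

Sorting bids: 59,000 (Larkspur) > 58,500 (Ember) > 44,500 (Sable) > 43,000 (Alder) > 31,000 (Pike) > 8,000 (Verdant) > …
Larkspur wins with the top bid; all bids are sunk regardless.
Every bidder forfeits their bid regardless of winning.
Revenue = 43,000 + 31,000 + 44,500 + 58,500 + 59,000 + 2,500 + 8,000 = $246,500.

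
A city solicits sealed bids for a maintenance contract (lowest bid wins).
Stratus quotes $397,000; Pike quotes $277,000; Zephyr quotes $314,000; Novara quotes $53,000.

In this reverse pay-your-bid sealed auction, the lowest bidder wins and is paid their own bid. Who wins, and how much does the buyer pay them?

Reverse pay-your-bid sealed auction: the lowest bidder wins and is paid their own bid.
Bids ranked: 53,000 (Novara) < 277,000 (Pike) < 314,000 (Zephyr) < 397,000 (Stratus)
Novara has the lowest bid and is paid exactly that: $53,000.

Novara is paid $53,000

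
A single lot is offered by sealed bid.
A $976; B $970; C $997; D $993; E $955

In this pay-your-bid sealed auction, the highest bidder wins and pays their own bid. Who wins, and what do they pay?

C pays $997

Sorting bids: 997 (C) > 993 (D) > 976 (A) > 970 (B) > 955 (E)
First-price: C pays what they bid, $997.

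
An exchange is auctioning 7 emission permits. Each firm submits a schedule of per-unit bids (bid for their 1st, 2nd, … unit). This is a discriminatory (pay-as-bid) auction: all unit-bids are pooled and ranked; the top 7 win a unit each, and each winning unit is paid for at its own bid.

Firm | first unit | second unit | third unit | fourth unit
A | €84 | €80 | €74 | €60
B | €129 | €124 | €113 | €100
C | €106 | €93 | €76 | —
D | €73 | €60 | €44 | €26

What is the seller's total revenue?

Merging the schedules and taking the best 7: 129 (B-1), 124 (B-2), 113 (B-3), 106 (C-1), 100 (B-4), 93 (C-2), 84 (A-1)
Next rejected bid: €80 (not a price — pay-as-bid).
Each winning unit pays its own bid.
Revenue = 129 + 124 + 113 + 106 + 100 + 93 + 84 = €749.

Total revenue: €749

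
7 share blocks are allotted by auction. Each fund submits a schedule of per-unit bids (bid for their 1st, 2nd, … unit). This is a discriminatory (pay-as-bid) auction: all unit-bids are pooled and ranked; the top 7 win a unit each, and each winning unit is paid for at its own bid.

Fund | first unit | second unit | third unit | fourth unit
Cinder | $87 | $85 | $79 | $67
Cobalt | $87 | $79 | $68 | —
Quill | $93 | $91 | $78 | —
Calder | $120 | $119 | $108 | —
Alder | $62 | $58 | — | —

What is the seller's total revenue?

Total revenue: $705

Pooled unit-bids ranked (top 7): 120 (Calder-1), 119 (Calder-2), 108 (Calder-3), 93 (Quill-1), 91 (Quill-2), 87 (Cinder-1), 87 (Cobalt-1)
Next rejected bid: $85 (not a price — pay-as-bid).
Each winning unit pays its own bid.
Revenue = 120 + 119 + 108 + 93 + 91 + 87 + 87 = $705.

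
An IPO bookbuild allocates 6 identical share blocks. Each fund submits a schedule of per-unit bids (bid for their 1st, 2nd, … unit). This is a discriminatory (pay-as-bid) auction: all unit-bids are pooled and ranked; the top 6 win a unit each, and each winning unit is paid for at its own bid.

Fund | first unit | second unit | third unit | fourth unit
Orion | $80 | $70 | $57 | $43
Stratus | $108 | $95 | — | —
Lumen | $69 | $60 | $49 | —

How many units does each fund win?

Pooled unit-bids ranked (top 6): 108 (Stratus-1), 95 (Stratus-2), 80 (Orion-1), 70 (Orion-2), 69 (Lumen-1), 60 (Lumen-2)
Next rejected bid: $57 (not a price — pay-as-bid).
Allocation: Lumen 2, Orion 2, Stratus 2.

Lumen 2, Orion 2, Stratus 2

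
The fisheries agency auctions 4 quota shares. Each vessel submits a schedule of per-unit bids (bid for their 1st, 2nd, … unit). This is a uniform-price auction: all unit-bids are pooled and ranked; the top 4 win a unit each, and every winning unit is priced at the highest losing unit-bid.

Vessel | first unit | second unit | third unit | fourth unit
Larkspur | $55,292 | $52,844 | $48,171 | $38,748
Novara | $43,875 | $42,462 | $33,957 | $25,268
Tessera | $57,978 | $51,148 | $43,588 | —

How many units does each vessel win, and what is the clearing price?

Larkspur 2, Tessera 2; clearing price $48,171

Merging the schedules and taking the best 4: 57,978 (Tessera-1), 55,292 (Larkspur-1), 52,844 (Larkspur-2), 51,148 (Tessera-2)
Highest rejected unit-bid = $48,171.
Allocation: Larkspur 2, Tessera 2.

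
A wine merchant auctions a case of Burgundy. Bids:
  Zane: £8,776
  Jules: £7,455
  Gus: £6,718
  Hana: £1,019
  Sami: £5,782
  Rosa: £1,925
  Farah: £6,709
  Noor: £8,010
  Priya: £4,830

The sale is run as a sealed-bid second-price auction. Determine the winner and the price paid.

Sealed-bid second-price auction: the highest bidder wins and pays the second-highest bid.
Bids ranked: 8,776 (Zane) > 8,010 (Noor) > 7,455 (Jules) > 6,718 (Gus) > 6,709 (Farah) > 5,782 (Sami) > …
Zane wins with the highest bid; price is set by the runner-up at £8,010.

Zane pays £8,010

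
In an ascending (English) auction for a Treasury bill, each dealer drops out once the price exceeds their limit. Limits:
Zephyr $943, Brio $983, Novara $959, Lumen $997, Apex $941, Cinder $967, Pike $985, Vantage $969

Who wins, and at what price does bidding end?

Lumen wins at $985

Limits in order: 997 (Lumen) > 985 (Pike) > 983 (Brio) > 969 (Vantage) > 967 (Cinder) > 959 (Novara) > …
Pike is the last rival to drop out, at $985; Lumen remains and wins at that price.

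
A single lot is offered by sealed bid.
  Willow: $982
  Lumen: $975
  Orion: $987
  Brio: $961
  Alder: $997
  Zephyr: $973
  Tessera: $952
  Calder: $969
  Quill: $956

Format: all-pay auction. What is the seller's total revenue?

Bids in order: 997 (Alder) > 987 (Orion) > 982 (Willow) > 975 (Lumen) > 973 (Zephyr) > 969 (Calder) > …
Every bidder forfeits their bid regardless of winning.
Revenue = 982 + 975 + 987 + 961 + 997 + 973 + 952 + 969 + 956 = $8,752.

Total revenue: $8,752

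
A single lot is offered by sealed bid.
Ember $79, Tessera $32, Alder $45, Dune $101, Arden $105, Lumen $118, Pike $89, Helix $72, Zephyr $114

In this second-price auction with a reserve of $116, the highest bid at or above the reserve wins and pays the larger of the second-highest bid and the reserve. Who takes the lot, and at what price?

Bids in order: 118 (Lumen) > 114 (Zephyr) > 105 (Arden) > 101 (Dune) > 89 (Pike) > 79 (Ember) > …
Highest eligible bid: Lumen at $118.
Second-highest bid $114 is below the reserve $116, so the reserve binds → payment $116.

Lumen pays $116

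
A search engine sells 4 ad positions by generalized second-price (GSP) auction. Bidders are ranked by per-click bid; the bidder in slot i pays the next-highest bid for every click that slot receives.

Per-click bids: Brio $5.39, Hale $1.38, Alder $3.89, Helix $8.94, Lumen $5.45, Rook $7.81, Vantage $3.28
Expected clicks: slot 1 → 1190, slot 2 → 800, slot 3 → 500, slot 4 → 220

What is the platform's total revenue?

Ranked by bid: $8.94 (Helix) > $7.81 (Rook) > $5.45 (Lumen) > $5.39 (Brio) > $3.89 (Alder) > …
Slot 1: Helix pays $7.81 × 1190 = $9293.90
Slot 2: Rook pays $5.45 × 800 = $4360.00
Slot 3: Lumen pays $5.39 × 500 = $2695.00
Slot 4: Brio pays $3.89 × 220 = $855.80
Total = $17204.70

Total revenue: $17204.70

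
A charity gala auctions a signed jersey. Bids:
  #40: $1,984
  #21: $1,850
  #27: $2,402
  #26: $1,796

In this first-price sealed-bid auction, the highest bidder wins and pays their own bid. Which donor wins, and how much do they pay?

Bids ranked: 2,402 (#27) > 1,984 (#40) > 1,850 (#21) > 1,796 (#26)
First-price: #27 pays what they bid, $2,402.

#27 pays $2,402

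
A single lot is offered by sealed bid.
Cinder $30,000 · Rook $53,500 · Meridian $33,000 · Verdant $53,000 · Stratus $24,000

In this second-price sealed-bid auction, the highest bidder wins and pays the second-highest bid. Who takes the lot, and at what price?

Rook pays $53,000

Sorting bids: 53,500 (Rook) > 53,000 (Verdant) > 33,000 (Meridian) > 30,000 (Cinder) > 24,000 (Stratus)
Rook wins with the highest bid; price is set by the runner-up at $53,000.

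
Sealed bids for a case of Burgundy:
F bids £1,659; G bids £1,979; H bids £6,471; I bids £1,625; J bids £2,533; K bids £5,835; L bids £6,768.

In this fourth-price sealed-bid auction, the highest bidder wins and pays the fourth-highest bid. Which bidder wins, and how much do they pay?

L pays £2,533

Bids in order: 6,768 (L) > 6,471 (H) > 5,835 (K) > 2,533 (J) > 1,979 (G) > 1,659 (F) > …
L is highest; pays the fourth-highest bid, £2,533.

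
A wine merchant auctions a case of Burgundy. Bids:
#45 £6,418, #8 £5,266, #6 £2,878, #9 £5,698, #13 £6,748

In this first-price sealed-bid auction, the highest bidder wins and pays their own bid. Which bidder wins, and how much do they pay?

#13 pays £6,748

Sorting bids: 6,748 (#13) > 6,418 (#45) > 5,698 (#9) > 5,266 (#8) > 2,878 (#6)
First-price: #13 pays what they bid, £6,748.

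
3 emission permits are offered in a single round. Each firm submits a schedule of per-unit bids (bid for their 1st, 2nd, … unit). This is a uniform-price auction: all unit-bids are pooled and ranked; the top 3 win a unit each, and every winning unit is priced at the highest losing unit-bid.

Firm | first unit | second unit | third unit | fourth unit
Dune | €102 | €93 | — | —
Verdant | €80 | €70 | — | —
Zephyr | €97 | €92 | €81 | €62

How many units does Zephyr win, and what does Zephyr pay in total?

Pooled unit-bids ranked (top 3): 102 (Dune-1), 97 (Zephyr-1), 93 (Dune-2)
The (k+1)-th unit-bid is €92.
Zephyr wins 1 unit(s) at €92 each.

Zephyr: 1 unit, pays €92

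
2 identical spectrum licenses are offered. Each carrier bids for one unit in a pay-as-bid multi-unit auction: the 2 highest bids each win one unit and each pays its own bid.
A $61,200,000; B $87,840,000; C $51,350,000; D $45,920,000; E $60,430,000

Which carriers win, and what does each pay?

Bids ranked high→low: 87,840,000 (B), 61,200,000 (A), 60,430,000 (E), 51,350,000 (C), …
The 2 highest are B, A.
Each winner pays its own bid: B $87,840,000, A $61,200,000.

B $87,840,000, A $61,200,000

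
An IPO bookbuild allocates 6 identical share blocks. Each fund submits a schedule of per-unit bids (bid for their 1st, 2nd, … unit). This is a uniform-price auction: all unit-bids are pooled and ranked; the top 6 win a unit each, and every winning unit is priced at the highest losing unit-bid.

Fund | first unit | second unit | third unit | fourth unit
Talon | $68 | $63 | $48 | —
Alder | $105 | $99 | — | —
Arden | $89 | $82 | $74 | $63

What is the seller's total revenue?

Merging the schedules and taking the best 6: 105 (Alder-1), 99 (Alder-2), 89 (Arden-1), 82 (Arden-2), 74 (Arden-3), 68 (Talon-1)
The (k+1)-th unit-bid is $63.
Allocation: Alder 2, Arden 3, Talon 1. Every unit priced at $63.
Revenue = 6 × 63 = $378.

Total revenue: $378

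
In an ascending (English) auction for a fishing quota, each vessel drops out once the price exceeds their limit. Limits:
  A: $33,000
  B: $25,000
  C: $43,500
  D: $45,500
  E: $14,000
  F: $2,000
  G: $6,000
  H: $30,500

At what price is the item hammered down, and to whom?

Sorting limits: 45,500 (D) > 43,500 (C) > 33,000 (A) > 30,500 (H) > 25,000 (B) > 14,000 (E) > …
C is the last rival to drop out, at $43,500; D remains and wins at that price.

D wins at $43,500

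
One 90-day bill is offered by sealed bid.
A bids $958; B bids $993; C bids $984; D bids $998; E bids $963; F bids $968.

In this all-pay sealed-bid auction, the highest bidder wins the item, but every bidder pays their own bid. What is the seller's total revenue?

Total revenue: $5,864

Bids in order: 998 (D) > 993 (B) > 984 (C) > 968 (F) > 963 (E) > 958 (A)
Every bidder forfeits their bid regardless of winning.
Revenue = 958 + 993 + 984 + 998 + 963 + 968 = $5,864.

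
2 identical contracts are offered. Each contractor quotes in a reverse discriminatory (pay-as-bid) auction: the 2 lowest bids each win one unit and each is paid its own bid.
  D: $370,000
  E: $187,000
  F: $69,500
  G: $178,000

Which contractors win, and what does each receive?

F $69,500, G $178,000

Sorting: 69,500 (F), 178,000 (G), 187,000 (E), 370,000 (D)
The 2 lowest are F, G.
Each winner is paid its own bid: F $69,500, G $178,000.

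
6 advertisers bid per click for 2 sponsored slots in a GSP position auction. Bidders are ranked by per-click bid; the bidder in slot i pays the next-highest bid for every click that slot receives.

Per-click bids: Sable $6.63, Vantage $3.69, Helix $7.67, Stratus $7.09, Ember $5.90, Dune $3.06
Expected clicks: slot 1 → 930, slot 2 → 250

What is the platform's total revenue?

Total revenue: $8251.20

Ranked by bid: $7.67 (Helix) > $7.09 (Stratus) > $6.63 (Sable) > …
Slot 1: Helix pays $7.09 × 930 = $6593.70
Slot 2: Stratus pays $6.63 × 250 = $1657.50
Total = $8251.20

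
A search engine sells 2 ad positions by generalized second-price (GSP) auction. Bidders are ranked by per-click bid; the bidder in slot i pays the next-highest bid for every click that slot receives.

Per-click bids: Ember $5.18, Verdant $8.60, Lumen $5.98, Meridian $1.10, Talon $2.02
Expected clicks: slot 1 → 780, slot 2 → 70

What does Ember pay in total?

Ember pays $0.00

Sorting advertisers: $8.60 (Verdant) > $5.98 (Lumen) > $5.18 (Ember) > …
Ember ranks below slot 2 → no slot, pays nothing.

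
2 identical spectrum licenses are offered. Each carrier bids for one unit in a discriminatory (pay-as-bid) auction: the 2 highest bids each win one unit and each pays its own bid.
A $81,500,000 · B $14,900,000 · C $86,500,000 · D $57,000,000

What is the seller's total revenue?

Total revenue: $168,000,000

Bids ranked high→low: 86,500,000 (C), 81,500,000 (A), 57,000,000 (D), 14,900,000 (B)
Winners (2 units): C, A.
Total revenue = 86,500,000 + 81,500,000 = $168,000,000.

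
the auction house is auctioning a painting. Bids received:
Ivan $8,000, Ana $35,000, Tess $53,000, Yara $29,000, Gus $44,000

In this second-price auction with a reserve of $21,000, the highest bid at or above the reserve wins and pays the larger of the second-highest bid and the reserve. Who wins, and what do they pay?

Rule: the highest bid at or above the reserve wins and pays the larger of the second-highest bid and the reserve.
Bids ranked: 53,000 (Tess) > 44,000 (Gus) > 35,000 (Ana) > 29,000 (Yara) > 8,000 (Ivan)
Tess has the top bid at or above the reserve ($53,000).
Second-highest bid $44,000 exceeds the reserve $21,000 → payment $44,000.

Tess pays $44,000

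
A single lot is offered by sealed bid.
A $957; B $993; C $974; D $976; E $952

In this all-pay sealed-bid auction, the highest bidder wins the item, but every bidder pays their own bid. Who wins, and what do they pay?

B pays $993

Sorting bids: 993 (B) > 976 (D) > 974 (C) > 957 (A) > 952 (E)
B is highest and takes the item; every bidder forfeits their bid.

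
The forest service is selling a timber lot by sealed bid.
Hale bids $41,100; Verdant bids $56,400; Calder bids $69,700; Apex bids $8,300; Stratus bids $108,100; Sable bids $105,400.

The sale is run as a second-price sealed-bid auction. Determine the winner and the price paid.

Bids in order: 108,100 (Stratus) > 105,400 (Sable) > 69,700 (Calder) > 56,400 (Verdant) > 41,100 (Hale) > 8,300 (Apex)
Stratus wins with the highest bid; price is set by the runner-up at $105,400.

Stratus pays $105,400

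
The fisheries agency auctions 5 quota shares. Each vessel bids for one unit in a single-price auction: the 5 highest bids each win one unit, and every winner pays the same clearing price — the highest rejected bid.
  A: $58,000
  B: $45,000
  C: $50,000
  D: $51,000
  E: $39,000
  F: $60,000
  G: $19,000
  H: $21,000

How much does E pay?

Bids ranked high→low: 60,000 (F), 58,000 (A), 51,000 (D), 50,000 (C), 45,000 (B), 39,000 (E), 21,000 (H), …
The 5 highest are F, A, D, C, B.
Highest unsuccessful bid: $39,000 → clearing price.
E does not win → pays $0.

E pays $0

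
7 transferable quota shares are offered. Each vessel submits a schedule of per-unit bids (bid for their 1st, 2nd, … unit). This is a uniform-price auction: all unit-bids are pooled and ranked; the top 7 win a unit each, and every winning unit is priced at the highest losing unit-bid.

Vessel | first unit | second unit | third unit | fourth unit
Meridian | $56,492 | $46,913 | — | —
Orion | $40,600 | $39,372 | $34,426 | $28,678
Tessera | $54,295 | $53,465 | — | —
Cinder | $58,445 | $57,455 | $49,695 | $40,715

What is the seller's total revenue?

Total revenue: $285,005

Merging the schedules and taking the best 7: 58,445 (Cinder-1), 57,455 (Cinder-2), 56,492 (Meridian-1), 54,295 (Tessera-1), 53,465 (Tessera-2), 49,695 (Cinder-3), 46,913 (Meridian-2)
The (k+1)-th unit-bid is $40,715.
Allocation: Cinder 3, Meridian 2, Tessera 2. Every unit priced at $40,715.
Revenue = 7 × 40,715 = $285,005.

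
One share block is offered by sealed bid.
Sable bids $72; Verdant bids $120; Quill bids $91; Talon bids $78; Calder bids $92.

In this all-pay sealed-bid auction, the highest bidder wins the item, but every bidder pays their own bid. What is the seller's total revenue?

Sorting bids: 120 (Verdant) > 92 (Calder) > 91 (Quill) > 78 (Talon) > 72 (Sable)
Every bidder forfeits their bid regardless of winning.
Revenue = 72 + 120 + 91 + 78 + 92 = $453.

Total revenue: $453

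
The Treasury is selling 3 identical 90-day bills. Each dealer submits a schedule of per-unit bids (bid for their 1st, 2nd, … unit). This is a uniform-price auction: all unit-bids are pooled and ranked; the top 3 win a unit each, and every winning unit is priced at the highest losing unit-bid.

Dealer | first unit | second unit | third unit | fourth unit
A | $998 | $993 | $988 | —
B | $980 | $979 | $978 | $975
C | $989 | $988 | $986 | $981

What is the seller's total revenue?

Total revenue: $2,964

Pooled unit-bids ranked (top 3): 998 (A-1), 993 (A-2), 989 (C-1)
Highest rejected unit-bid = $988.
Allocation: A 2, C 1. Every unit priced at $988.
Revenue = 3 × 988 = $2,964.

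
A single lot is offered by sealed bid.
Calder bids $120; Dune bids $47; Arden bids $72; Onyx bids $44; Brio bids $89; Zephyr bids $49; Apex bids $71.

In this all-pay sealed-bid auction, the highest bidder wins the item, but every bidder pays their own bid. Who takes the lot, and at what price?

Bids ranked: 120 (Calder) > 89 (Brio) > 72 (Arden) > 71 (Apex) > 49 (Zephyr) > 47 (Dune) > …
Calder wins with the top bid; all bids are sunk regardless.

Calder pays $120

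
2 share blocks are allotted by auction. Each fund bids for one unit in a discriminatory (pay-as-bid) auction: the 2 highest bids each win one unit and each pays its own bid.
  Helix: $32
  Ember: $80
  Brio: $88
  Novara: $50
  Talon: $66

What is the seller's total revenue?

Ordering the bids: 88 (Brio), 80 (Ember), 66 (Talon), 50 (Novara), …
Top 2: Brio, Ember.
Total revenue = 88 + 80 = $168.

Total revenue: $168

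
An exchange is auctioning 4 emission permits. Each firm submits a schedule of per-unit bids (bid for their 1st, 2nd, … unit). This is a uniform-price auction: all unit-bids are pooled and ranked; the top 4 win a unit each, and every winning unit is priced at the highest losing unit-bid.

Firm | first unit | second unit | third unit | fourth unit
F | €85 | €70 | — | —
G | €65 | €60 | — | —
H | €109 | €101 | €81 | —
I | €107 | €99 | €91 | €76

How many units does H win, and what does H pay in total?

Pooled unit-bids ranked (top 4): 109 (H-1), 107 (I-1), 101 (H-2), 99 (I-2)
First bid not allocated: €91.
H wins 2 unit(s) at €91 each.

H: 2 units, pays €182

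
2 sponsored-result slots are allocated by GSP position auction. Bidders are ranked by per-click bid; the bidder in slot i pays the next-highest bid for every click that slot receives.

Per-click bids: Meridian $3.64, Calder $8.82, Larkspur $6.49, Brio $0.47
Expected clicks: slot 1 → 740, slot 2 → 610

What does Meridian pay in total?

Meridian pays $0.00

Ranked by bid: $8.82 (Calder) > $6.49 (Larkspur) > $3.64 (Meridian) > …
Meridian ranks below slot 2 → no slot, pays nothing.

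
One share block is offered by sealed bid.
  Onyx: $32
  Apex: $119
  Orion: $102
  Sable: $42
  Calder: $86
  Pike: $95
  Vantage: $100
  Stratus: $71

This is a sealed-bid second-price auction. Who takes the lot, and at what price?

Apex pays $102

Rule: the highest bidder wins and pays the second-highest bid.
Bids in order: 119 (Apex) > 102 (Orion) > 100 (Vantage) > 95 (Pike) > 86 (Calder) > 71 (Stratus) > …
Second-price: Apex pays Orion's bid of $102.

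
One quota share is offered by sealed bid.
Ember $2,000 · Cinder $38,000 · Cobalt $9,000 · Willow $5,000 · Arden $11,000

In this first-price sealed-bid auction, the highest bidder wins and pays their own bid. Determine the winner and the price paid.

First-price sealed-bid auction: the highest bidder wins and pays their own bid.
Bids in order: 38,000 (Cinder) > 11,000 (Arden) > 9,000 (Cobalt) > 5,000 (Willow) > 2,000 (Ember)
Cinder is highest → pays own bid, $38,000.

Cinder pays $38,000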